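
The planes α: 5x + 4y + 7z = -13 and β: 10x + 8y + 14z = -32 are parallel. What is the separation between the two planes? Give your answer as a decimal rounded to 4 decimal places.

0.3162

Rescale β by 1/2: 5x + 4y + 7z = -16. Then distance = |-13 − (-16)| / √90 ≈ 0.3162.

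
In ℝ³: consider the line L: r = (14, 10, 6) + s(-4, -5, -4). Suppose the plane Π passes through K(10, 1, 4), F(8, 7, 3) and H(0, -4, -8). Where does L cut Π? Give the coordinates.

(2, -5, -6)

KF = (-2, 6, -1), KH = (-10, -5, -12); a normal to Π is KF × KH = (-77, -14, 70).
Using K: Π has equation -77x - 14y + 70z = -504.
Substitute r = (14, 10, 6) + t(-4, -5, -4) into the plane: -798 + 98t = -504, so t = 3.
Intersection: (14, 10, 6) + 3·(-4, -5, -4) = (2, -5, -6).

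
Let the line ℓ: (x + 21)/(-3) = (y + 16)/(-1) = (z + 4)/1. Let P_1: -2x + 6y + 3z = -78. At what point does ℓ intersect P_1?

(-9, -12, -8)

ℓ has direction (-3, -1, 1) through (-21, -16, -4).
Substitute r = (-21, -16, -4) + t(-3, -1, 1) into the plane: -66 + 3t = -78, so t = -4.
Intersection: (-21, -16, -4) + (-4)·(-3, -1, 1) = (-9, -12, -8).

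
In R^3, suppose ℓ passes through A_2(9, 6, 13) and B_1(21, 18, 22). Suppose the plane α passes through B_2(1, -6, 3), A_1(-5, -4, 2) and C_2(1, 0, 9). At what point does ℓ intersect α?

(1, -2, 7)

A direction vector for ℓ is B_1 − A_2 = (12, 12, 9).
B_2A_1 = (-6, 2, -1), B_2C_2 = (0, 6, 6); a normal to α is B_2A_1 × B_2C_2 = (18, 36, -36).
Using B_2: α has equation 18x + 36y - 36z = -306.
Substitute r = (9, 6, 13) + t(12, 12, 9) into the plane: -90 + 324t = -306, so t = -2/3.
Intersection: (9, 6, 13) + (-2/3)·(12, 12, 9) = (1, -2, 7).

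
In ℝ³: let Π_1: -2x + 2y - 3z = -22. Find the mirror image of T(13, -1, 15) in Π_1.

λ = (n·T − d)/|n|² = (-73 − (-22))/17 = -3.
Reflection = T − 2λn = (13, -1, 15) − (-6)·(-2, 2, -3) = (1, 11, -3).

(1, 11, -3)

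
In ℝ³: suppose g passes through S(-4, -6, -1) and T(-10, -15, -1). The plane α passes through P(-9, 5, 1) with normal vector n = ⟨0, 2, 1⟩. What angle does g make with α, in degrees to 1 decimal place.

48.1

A direction vector for g is T − S = (-6, -9, 0).
α: n·r = n·P gives 2y + z = 11.
sin θ = |n·v| / (|n||v|) = |-18| / (√5 · √117) = 0.74421.
θ ≈ 48.1°.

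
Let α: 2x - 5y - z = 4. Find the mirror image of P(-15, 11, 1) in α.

(-3, -19, -5)

λ = (n·P − d)/|n|² = (-86 − 4)/30 = -3.
Reflection = P − 2λn = (-15, 11, 1) − (-6)·(2, -5, -1) = (-3, -19, -5).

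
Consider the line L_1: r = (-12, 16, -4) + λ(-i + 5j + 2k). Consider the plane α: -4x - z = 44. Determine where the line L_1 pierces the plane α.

(-8, -4, -12)

Substitute r = (-12, 16, -4) + t(-1, 5, 2) into the plane: 52 + 2t = 44, so t = -4.
Intersection: (-12, 16, -4) + (-4)·(-1, 5, 2) = (-8, -4, -12).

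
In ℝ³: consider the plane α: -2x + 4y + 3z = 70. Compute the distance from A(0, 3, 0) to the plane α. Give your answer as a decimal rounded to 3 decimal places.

n·A − d = (-2)·(0) + (4)·(3) + (3)·(0) − 70 = -58; |n| = √29.
Distance = |-58| / √29 = 58/√29 ≈ 10.770.

10.770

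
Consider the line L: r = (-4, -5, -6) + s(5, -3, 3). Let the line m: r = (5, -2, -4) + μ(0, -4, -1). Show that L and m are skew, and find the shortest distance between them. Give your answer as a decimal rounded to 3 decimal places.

4.315

Common perpendicular direction n = (5, -3, 3) × (0, -4, -1) = (15, 5, -20).
With w = (5, -2, -4) − (-4, -5, -6) = (9, 3, 2), w · n = 110.
Since n ≠ 0 the lines are not parallel, and w · n = 110 ≠ 0 so they do not intersect; hence they are skew.
Distance = |w · n| / |n| = |110| / √650 ≈ 4.315.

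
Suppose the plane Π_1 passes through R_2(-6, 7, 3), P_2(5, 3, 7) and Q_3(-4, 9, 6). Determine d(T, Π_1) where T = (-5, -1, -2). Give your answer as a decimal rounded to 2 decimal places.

0.68

R_2P_2 = (11, -4, 4), R_2Q_3 = (2, 2, 3); a normal to Π_1 is R_2P_2 × R_2Q_3 = (-20, -25, 30).
Using R_2: Π_1 has equation -20x - 25y + 30z = 35.
n·T − d = (-20)·(-5) + (-25)·(-1) + (30)·(-2) − 35 = 30; |n| = √1925.
Distance = |30| / √1925 = 30/√1925 ≈ 0.68.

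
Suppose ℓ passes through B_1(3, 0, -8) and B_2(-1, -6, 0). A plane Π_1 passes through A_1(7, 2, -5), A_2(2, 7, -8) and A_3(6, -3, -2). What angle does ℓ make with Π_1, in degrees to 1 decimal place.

A direction vector for ℓ is B_2 − B_1 = (-4, -6, 8).
A_1A_2 = (-5, 5, -3), A_1A_3 = (-1, -5, 3); a normal to Π_1 is A_1A_2 × A_1A_3 = (0, 18, 30).
Using A_1: Π_1 has equation 18y + 30z = -114.
sin θ = |n·v| / (|n||v|) = |132| / (√1224 · √116) = 0.35031.
θ ≈ 20.5°.

20.5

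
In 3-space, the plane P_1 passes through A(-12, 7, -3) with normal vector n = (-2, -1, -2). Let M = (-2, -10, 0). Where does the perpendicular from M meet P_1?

P_1: n·r = n·A gives -2x - y - 2z = 23.
Foot = M − λn with λ = (n·M − d)/|n|² = (14 − 23)/9 = -1.
Foot = (-2, -10, 0) − (-1)·(-2, -1, -2) = (-4, -11, -2).

(-4, -11, -2)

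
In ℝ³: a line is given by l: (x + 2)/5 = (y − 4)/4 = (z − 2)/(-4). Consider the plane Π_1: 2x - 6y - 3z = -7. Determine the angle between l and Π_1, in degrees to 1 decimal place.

2.2

l has direction (5, 4, -4) through (-2, 4, 2).
sin θ = |n·v| / (|n||v|) = |-2| / (√49 · √57) = 0.03784.
θ ≈ 2.2°.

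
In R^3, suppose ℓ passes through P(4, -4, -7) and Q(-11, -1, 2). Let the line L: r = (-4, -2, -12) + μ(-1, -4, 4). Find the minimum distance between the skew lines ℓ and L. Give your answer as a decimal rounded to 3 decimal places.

A direction vector for ℓ is Q − P = (-15, 3, 9).
Common perpendicular direction n = (-15, 3, 9) × (-1, -4, 4) = (48, 51, 63).
With w = (-4, -2, -12) − (4, -4, -7) = (-8, 2, -5), w · n = -597.
Distance = |w · n| / |n| = |-597| / √8874 ≈ 6.337.

6.337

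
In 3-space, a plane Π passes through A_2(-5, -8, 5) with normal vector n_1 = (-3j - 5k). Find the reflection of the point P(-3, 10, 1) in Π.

(-3, 4, -9)

Π: n_1·r = n_1·A_2 gives -3y - 5z = -1.
λ = (n·P − d)/|n|² = (-35 − (-1))/34 = -1.
Reflection = P − 2λn = (-3, 10, 1) − (-2)·(0, -3, -5) = (-3, 4, -9).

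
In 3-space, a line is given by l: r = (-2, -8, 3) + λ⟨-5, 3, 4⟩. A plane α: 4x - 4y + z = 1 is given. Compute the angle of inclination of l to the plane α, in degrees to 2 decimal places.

43.58

sin θ = |n·v| / (|n||v|) = |-28| / (√33 · √50) = 0.68931.
θ ≈ 43.58°.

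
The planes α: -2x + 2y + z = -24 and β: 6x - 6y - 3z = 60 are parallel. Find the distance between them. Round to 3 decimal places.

1.333

Rescale β by 1/(-3): -2x + 2y + z = -20. Then distance = |-24 − (-20)| / √9 ≈ 1.333.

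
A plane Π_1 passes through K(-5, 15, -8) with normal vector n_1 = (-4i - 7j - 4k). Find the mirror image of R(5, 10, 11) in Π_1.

(-3, -4, 3)

Π_1: n_1·r = n_1·K gives -4x - 7y - 4z = -53.
λ = (n·R − d)/|n|² = (-134 − (-53))/81 = -1.
Reflection = R − 2λn = (5, 10, 11) − (-2)·(-4, -7, -4) = (-3, -4, 3).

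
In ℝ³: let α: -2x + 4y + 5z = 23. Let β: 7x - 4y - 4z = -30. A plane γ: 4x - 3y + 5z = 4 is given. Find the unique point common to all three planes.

(-2, 1, 3)

Solving the 3×3 linear system -2x + 4y + 5z = 23, 7x - 4y - 4z = -30, 4x - 3y + 5z = 4 (e.g. by elimination or Cramer's rule, determinant = -165) gives (-2, 1, 3).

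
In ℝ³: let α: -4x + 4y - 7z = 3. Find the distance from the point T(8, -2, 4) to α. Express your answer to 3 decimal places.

n·T − d = (-4)·(8) + (4)·(-2) + (-7)·(4) − 3 = -71; |n| = √81.
Distance = |-71| / √81 = 71/√81 ≈ 7.889.

7.889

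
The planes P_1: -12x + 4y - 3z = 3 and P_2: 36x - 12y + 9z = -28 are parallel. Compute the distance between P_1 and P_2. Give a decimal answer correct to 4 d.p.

Rescale P_2 by 1/(-3): -12x + 4y - 3z = 28/3. Then distance = |3 − (28/3)| / √169 ≈ 0.4872.

0.4872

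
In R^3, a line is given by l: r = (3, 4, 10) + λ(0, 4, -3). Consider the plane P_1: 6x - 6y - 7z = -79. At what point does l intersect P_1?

(3, 8, 7)

Substitute r = (3, 4, 10) + t(0, 4, -3) into the plane: -76 + (-3)t = -79, so t = 1.
Intersection: (3, 4, 10) + 1·(0, 4, -3) = (3, 8, 7).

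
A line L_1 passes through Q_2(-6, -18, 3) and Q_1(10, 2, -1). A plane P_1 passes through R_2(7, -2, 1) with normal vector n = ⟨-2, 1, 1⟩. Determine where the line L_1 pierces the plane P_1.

A direction vector for L_1 is Q_1 − Q_2 = (16, 20, -4).
P_1: n·r = n·R_2 gives -2x + y + z = -15.
Substitute r = (-6, -18, 3) + t(16, 20, -4) into the plane: -3 + (-16)t = -15, so t = 3/4.
Intersection: (-6, -18, 3) + (3/4)·(16, 20, -4) = (6, -3, 0).

(6, -3, 0)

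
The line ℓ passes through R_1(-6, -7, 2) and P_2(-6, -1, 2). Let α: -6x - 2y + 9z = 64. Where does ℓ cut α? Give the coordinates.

(-6, -5, 2)

A direction vector for ℓ is P_2 − R_1 = (0, 6, 0).
Substitute r = (-6, -7, 2) + t(0, 6, 0) into the plane: 68 + (-12)t = 64, so t = 1/3.
Intersection: (-6, -7, 2) + (1/3)·(0, 6, 0) = (-6, -5, 2).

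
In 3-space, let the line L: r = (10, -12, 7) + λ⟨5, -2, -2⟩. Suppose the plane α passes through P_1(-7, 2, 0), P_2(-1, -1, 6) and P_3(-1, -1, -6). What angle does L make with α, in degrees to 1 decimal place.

P_1P_2 = (6, -3, 6), P_1P_3 = (6, -3, -6); a normal to α is P_1P_2 × P_1P_3 = (36, 72, 0).
Using P_1: α has equation 36x + 72y = -108.
sin θ = |n·v| / (|n||v|) = |36| / (√6480 · √33) = 0.07785.
θ ≈ 4.5°.

4.5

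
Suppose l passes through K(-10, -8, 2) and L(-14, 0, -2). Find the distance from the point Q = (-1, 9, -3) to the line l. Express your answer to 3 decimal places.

A direction vector for l is L − K = (-4, 8, -4).
Taking (-10, -8, 2) on l with direction v = (-4, 8, -4): w = Q − (-10, -8, 2) = (9, 17, -5), and w × v = (-28, 56, 140).
Distance = |w × v| / |v| = √23520 / √96 ≈ 15.652.

15.652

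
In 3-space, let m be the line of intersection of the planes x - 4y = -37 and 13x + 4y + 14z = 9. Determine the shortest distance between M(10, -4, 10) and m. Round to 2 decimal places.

Direction of m: (1, -4, 0) × (13, 4, 14) = (-56, -14, 56).
A point on m: solving the two plane equations with x = -1 gives (-1, 9, -1).
Taking (-1, 9, -1) on m with direction v = (-56, -14, 56): w = M − (-1, 9, -1) = (11, -13, 11), and w × v = (-574, -1232, -882).
Distance = |w × v| / |v| = √2625224 / √6468 ≈ 20.15.

20.15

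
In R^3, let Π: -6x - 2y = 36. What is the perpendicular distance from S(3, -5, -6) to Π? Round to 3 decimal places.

n·S − d = (-6)·(3) + (-2)·(-5) + (0)·(-6) − 36 = -44; |n| = √40.
Distance = |-44| / √40 = 44/√40 ≈ 6.957.

6.957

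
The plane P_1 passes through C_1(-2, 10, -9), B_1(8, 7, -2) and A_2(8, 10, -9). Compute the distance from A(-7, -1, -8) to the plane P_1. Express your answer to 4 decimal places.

C_1B_1 = (10, -3, 7), C_1A_2 = (10, 0, 0); a normal to P_1 is C_1B_1 × C_1A_2 = (0, 70, 30).
Using C_1: P_1 has equation 70y + 30z = 430.
n·A − d = (0)·(-7) + (70)·(-1) + (30)·(-8) − 430 = -740; |n| = √5800.
Distance = |-740| / √5800 = 740/√5800 ≈ 9.7167.

9.7167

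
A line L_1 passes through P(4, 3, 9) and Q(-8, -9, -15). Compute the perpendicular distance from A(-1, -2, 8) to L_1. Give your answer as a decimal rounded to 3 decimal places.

5.196

A direction vector for L_1 is Q − P = (-12, -12, -24).
Taking (4, 3, 9) on L_1 with direction v = (-12, -12, -24): w = A − (4, 3, 9) = (-5, -5, -1), and w × v = (108, -108, 0).
Distance = |w × v| / |v| = √23328 / √864 ≈ 5.196.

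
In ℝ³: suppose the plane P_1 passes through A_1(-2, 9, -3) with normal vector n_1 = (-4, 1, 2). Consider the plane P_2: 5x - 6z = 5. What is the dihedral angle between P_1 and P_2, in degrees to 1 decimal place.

26.6

P_1: n_1·r = n_1·A_1 gives -4x + y + 2z = 11.
cos θ = |n₁·n₂| / (|n₁||n₂|) = |-32| / (√21 · √61).
θ = arccos(0.89408) ≈ 26.6°.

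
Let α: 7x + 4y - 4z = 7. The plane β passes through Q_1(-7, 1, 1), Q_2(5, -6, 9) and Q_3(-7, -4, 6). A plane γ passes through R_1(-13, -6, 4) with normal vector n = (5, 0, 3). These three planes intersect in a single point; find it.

(-7, 8, -6)

Q_1Q_2 = (12, -7, 8), Q_1Q_3 = (0, -5, 5); a normal to β is Q_1Q_2 × Q_1Q_3 = (5, -60, -60).
Using Q_1: β has equation 5x - 60y - 60z = -155.
γ: n·r = n·R_1 gives 5x + 3z = -53.
Solving the 3×3 linear system 7x + 4y - 4z = 7, 5x - 60y - 60z = -155, 5x + 3z = -53 (e.g. by elimination or Cramer's rule, determinant = -3720) gives (-7, 8, -6).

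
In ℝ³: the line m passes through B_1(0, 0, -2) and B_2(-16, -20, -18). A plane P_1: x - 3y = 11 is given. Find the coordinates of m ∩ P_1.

A direction vector for m is B_2 − B_1 = (-16, -20, -16).
Substitute r = (0, 0, -2) + t(-16, -20, -16) into the plane: 0 + 44t = 11, so t = 1/4.
Intersection: (0, 0, -2) + (1/4)·(-16, -20, -16) = (-4, -5, -6).

(-4, -5, -6)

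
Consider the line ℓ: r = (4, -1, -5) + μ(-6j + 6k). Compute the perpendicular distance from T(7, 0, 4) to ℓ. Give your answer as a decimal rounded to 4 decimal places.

7.6811

Taking (4, -1, -5) on ℓ with direction v = (0, -6, 6): w = T − (4, -1, -5) = (3, 1, 9), and w × v = (60, -18, -18).
Distance = |w × v| / |v| = √4248 / √72 ≈ 7.6811.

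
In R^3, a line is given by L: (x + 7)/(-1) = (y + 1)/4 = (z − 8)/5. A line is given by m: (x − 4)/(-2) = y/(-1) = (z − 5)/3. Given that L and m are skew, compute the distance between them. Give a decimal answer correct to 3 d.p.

L has direction (-1, 4, 5) through (-7, -1, 8).
m has direction (-2, -1, 3) through (4, 0, 5).
Common perpendicular direction n = (-1, 4, 5) × (-2, -1, 3) = (17, -7, 9).
With w = (4, 0, 5) − (-7, -1, 8) = (11, 1, -3), w · n = 153.
Distance = |w · n| / |n| = |153| / √419 ≈ 7.475.

7.475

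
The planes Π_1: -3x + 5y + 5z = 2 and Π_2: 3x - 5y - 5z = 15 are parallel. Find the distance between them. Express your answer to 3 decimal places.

2.213

Rescale Π_2 by 1/(-1): -3x + 5y + 5z = -15. Then distance = |2 − (-15)| / √59 ≈ 2.213.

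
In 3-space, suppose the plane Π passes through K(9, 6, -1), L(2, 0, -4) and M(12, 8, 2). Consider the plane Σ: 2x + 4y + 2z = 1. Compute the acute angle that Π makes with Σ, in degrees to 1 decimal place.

KL = (-7, -6, -3), KM = (3, 2, 3); a normal to Π is KL × KM = (-12, 12, 4).
Using K: Π has equation -12x + 12y + 4z = -40.
cos θ = |n₁·n₂| / (|n₁||n₂|) = |32| / (√304 · √24).
θ = arccos(0.37463) ≈ 68.0°.

68.0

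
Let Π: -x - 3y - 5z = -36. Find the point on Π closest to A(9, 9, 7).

Foot = A − λn with λ = (n·A − d)/|n|² = (-71 − (-36))/35 = -1.
Foot = (9, 9, 7) − (-1)·(-1, -3, -5) = (8, 6, 2).

(8, 6, 2)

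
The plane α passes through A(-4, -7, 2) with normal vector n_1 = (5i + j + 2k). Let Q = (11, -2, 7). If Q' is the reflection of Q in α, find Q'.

α: n_1·r = n_1·A gives 5x + y + 2z = -23.
λ = (n·Q − d)/|n|² = (67 − (-23))/30 = 3.
Reflection = Q − 2λn = (11, -2, 7) − 6·(5, 1, 2) = (-19, -8, -5).

(-19, -8, -5)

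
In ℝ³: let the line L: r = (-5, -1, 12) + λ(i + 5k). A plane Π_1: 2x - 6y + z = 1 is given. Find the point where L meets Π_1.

(-6, -1, 7)

Substitute r = (-5, -1, 12) + t(1, 0, 5) into the plane: 8 + 7t = 1, so t = -1.
Intersection: (-5, -1, 12) + (-1)·(1, 0, 5) = (-6, -1, 7).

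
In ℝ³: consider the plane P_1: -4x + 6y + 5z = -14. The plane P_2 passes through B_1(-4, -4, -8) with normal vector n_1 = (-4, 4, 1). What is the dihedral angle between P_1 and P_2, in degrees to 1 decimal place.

26.8

P_2: n_1·r = n_1·B_1 gives -4x + 4y + z = -8.
cos θ = |n₁·n₂| / (|n₁||n₂|) = |45| / (√77 · √33).
θ = arccos(0.89271) ≈ 26.8°.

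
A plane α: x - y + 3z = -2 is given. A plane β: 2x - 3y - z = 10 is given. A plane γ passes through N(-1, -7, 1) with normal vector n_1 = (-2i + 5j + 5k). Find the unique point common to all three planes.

γ: n_1·r = n_1·N gives -2x + 5y + 5z = -28.
Solving the 3×3 linear system x - y + 3z = -2, 2x - 3y - z = 10, -2x + 5y + 5z = -28 (e.g. by elimination or Cramer's rule, determinant = 10) gives (-6, -7, -1).

(-6, -7, -1)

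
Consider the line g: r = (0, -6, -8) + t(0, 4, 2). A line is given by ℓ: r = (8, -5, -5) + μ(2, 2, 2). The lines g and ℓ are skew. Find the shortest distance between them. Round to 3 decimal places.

1.225

Common perpendicular direction n = (0, 4, 2) × (2, 2, 2) = (4, 4, -8).
With w = (8, -5, -5) − (0, -6, -8) = (8, 1, 3), w · n = 12.
Distance = |w · n| / |n| = |12| / √96 ≈ 1.225.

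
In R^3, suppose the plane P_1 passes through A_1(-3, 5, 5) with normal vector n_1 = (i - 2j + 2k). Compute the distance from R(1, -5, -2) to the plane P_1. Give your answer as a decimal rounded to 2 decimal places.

3.33

P_1: n_1·r = n_1·A_1 gives x - 2y + 2z = -3.
n·R − d = (1)·(1) + (-2)·(-5) + (2)·(-2) − (-3) = 10; |n| = √9.
Distance = |10| / √9 = 10/√9 ≈ 3.33.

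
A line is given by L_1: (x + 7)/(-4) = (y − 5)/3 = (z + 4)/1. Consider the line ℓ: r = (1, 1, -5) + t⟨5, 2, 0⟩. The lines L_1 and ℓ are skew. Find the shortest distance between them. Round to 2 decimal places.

L_1 has direction (-4, 3, 1) through (-7, 5, -4).
Common perpendicular direction n = (-4, 3, 1) × (5, 2, 0) = (-2, 5, -23).
With w = (1, 1, -5) − (-7, 5, -4) = (8, -4, -1), w · n = -13.
Distance = |w · n| / |n| = |-13| / √558 ≈ 0.55.

0.55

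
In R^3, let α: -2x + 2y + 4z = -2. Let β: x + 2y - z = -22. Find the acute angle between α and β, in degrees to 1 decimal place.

cos θ = |n₁·n₂| / (|n₁||n₂|) = |-2| / (√24 · √6).
θ = arccos(0.16667) ≈ 80.4°.

80.4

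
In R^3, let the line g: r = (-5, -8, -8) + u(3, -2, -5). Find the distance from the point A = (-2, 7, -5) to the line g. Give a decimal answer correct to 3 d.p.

14.453

Taking (-5, -8, -8) on g with direction v = (3, -2, -5): w = A − (-5, -8, -8) = (3, 15, 3), and w × v = (-69, 24, -51).
Distance = |w × v| / |v| = √7938 / √38 ≈ 14.453.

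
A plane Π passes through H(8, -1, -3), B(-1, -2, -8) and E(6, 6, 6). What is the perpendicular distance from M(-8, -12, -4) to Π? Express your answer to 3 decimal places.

HB = (-9, -1, -5), HE = (-2, 7, 9); a normal to Π is HB × HE = (26, 91, -65).
Using H: Π has equation 26x + 91y - 65z = 312.
n·M − d = (26)·(-8) + (91)·(-12) + (-65)·(-4) − 312 = -1352; |n| = √13182.
Distance = |-1352| / √13182 = 1352/√13182 ≈ 11.776.

11.776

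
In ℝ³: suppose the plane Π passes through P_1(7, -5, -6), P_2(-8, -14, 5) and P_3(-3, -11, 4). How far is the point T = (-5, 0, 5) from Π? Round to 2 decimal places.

P_1P_2 = (-15, -9, 11), P_1P_3 = (-10, -6, 10); a normal to Π is P_1P_2 × P_1P_3 = (-24, 40, 0).
Using P_1: Π has equation -24x + 40y = -368.
n·T − d = (-24)·(-5) + (40)·(0) + (0)·(5) − (-368) = 488; |n| = √2176.
Distance = |488| / √2176 = 488/√2176 ≈ 10.46.

10.46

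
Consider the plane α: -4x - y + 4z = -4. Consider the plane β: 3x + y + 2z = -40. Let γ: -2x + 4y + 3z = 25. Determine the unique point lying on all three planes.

Solving the 3×3 linear system -4x - y + 4z = -4, 3x + y + 2z = -40, -2x + 4y + 3z = 25 (e.g. by elimination or Cramer's rule, determinant = 89) gives (-10, 8, -9).

(-10, 8, -9)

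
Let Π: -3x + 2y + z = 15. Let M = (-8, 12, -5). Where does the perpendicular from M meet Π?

(-2, 8, -7)

Foot = M − λn with λ = (n·M − d)/|n|² = (43 − 15)/14 = 2.
Foot = (-8, 12, -5) − 2·(-3, 2, 1) = (-2, 8, -7).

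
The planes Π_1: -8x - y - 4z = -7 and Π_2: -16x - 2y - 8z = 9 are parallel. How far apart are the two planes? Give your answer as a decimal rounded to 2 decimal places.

Rescale Π_2 by 1/2: -8x - y - 4z = 9/2. Then distance = |-7 − (9/2)| / √81 ≈ 1.28.

1.28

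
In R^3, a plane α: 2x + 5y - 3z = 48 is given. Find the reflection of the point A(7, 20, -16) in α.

(-5, -10, 2)

λ = (n·A − d)/|n|² = (162 − 48)/38 = 3.
Reflection = A − 2λn = (7, 20, -16) − 6·(2, 5, -3) = (-5, -10, 2).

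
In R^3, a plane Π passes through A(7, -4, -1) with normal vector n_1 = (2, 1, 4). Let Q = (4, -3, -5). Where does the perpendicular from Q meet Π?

(6, -2, -1)

Π: n_1·r = n_1·A gives 2x + y + 4z = 6.
Foot = Q − λn with λ = (n·Q − d)/|n|² = (-15 − 6)/21 = -1.
Foot = (4, -3, -5) − (-1)·(2, 1, 4) = (6, -2, -1).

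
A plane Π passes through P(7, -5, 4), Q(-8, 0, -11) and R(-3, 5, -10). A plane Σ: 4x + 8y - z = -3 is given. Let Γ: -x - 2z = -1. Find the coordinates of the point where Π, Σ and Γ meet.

PQ = (-15, 5, -15), PR = (-10, 10, -14); a normal to Π is PQ × PR = (80, -60, -100).
Using P: Π has equation 80x - 60y - 100z = 460.
Solving the 3×3 linear system 80x - 60y - 100z = 460, 4x + 8y - z = -3, -x - 2z = -1 (e.g. by elimination or Cramer's rule, determinant = -2620) gives (3, -2, -1).

(3, -2, -1)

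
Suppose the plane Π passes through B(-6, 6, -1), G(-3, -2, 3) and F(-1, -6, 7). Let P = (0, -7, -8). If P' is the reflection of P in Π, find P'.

BG = (3, -8, 4), BF = (5, -12, 8); a normal to Π is BG × BF = (-16, -4, 4).
Using B: Π has equation -16x - 4y + 4z = 68.
λ = (n·P − d)/|n|² = (-4 − 68)/288 = -1/4.
Reflection = P − 2λn = (0, -7, -8) − (-1/2)·(-16, -4, 4) = (-8, -9, -6).

(-8, -9, -6)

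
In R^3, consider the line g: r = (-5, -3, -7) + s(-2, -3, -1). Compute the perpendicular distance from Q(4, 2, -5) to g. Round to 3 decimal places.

4.743

Taking (-5, -3, -7) on g with direction v = (-2, -3, -1): w = Q − (-5, -3, -7) = (9, 5, 2), and w × v = (1, 5, -17).
Distance = |w × v| / |v| = √315 / √14 ≈ 4.743.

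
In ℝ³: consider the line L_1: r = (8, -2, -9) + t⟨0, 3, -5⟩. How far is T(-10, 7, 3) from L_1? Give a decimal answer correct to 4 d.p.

22.7370

Taking (8, -2, -9) on L_1 with direction v = (0, 3, -5): w = T − (8, -2, -9) = (-18, 9, 12), and w × v = (-81, -90, -54).
Distance = |w × v| / |v| = √17577 / √34 ≈ 22.7370.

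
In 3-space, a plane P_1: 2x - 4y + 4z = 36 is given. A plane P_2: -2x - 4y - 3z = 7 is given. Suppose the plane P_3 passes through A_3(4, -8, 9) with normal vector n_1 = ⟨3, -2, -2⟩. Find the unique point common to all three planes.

P_3: n_1·r = n_1·A_3 gives 3x - 2y - 2z = 10.
Solving the 3×3 linear system 2x - 4y + 4z = 36, -2x - 4y - 3z = 7, 3x - 2y - 2z = 10 (e.g. by elimination or Cramer's rule, determinant = 120) gives (2, -5, 3).

(2, -5, 3)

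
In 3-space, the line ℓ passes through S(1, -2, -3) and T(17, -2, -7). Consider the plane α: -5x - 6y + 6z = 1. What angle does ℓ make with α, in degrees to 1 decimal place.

A direction vector for ℓ is T − S = (16, 0, -4).
sin θ = |n·v| / (|n||v|) = |-104| / (√97 · √272) = 0.64027.
θ ≈ 39.8°.

39.8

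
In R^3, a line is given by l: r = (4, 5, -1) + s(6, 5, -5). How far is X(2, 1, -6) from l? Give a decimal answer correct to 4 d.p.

6.6656

Taking (4, 5, -1) on l with direction v = (6, 5, -5): w = X − (4, 5, -1) = (-2, -4, -5), and w × v = (45, -40, 14).
Distance = |w × v| / |v| = √3821 / √86 ≈ 6.6656.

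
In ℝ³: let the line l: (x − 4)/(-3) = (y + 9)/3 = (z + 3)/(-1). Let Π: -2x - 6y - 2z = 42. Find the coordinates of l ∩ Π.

(1, -6, -4)

l has direction (-3, 3, -1) through (4, -9, -3).
Substitute r = (4, -9, -3) + t(-3, 3, -1) into the plane: 52 + (-10)t = 42, so t = 1.
Intersection: (4, -9, -3) + 1·(-3, 3, -1) = (1, -6, -4).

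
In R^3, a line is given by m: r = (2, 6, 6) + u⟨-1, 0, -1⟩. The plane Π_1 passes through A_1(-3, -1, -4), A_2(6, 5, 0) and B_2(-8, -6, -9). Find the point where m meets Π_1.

A_1A_2 = (9, 6, 4), A_1B_2 = (-5, -5, -5); a normal to Π_1 is A_1A_2 × A_1B_2 = (-10, 25, -15).
Using A_1: Π_1 has equation -10x + 25y - 15z = 65.
Substitute r = (2, 6, 6) + t(-1, 0, -1) into the plane: 40 + 25t = 65, so t = 1.
Intersection: (2, 6, 6) + 1·(-1, 0, -1) = (1, 6, 5).

(1, 6, 5)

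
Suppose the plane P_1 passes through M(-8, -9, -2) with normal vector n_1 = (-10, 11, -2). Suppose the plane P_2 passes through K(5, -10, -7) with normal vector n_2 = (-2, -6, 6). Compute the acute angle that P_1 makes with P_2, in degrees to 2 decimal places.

63.67

P_1: n_1·r = n_1·M gives -10x + 11y - 2z = -15.
P_2: n_2·r = n_2·K gives -2x - 6y + 6z = 8.
cos θ = |n₁·n₂| / (|n₁||n₂|) = |-58| / (√225 · √76).
θ = arccos(0.44354) ≈ 63.67°.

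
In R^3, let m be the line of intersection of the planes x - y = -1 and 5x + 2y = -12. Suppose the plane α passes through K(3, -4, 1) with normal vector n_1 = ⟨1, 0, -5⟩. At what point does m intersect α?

Direction of m: (1, -1, 0) × (5, 2, 0) = (0, 0, 7).
A point on m: solving the two plane equations with z = 2 gives (-2, -1, 2).
α: n_1·r = n_1·K gives x - 5z = -2.
Substitute r = (-2, -1, 2) + t(0, 0, 7) into the plane: -12 + (-35)t = -2, so t = -2/7.
Intersection: (-2, -1, 2) + (-2/7)·(0, 0, 7) = (-2, -1, 0).

(-2, -1, 0)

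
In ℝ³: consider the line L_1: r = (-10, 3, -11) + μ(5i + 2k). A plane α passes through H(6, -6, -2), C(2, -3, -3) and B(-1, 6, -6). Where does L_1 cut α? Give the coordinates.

HC = (-4, 3, -1), HB = (-7, 12, -4); a normal to α is HC × HB = (0, -9, -27).
Using H: α has equation -9y - 27z = 108.
Substitute r = (-10, 3, -11) + t(5, 0, 2) into the plane: 270 + (-54)t = 108, so t = 3.
Intersection: (-10, 3, -11) + 3·(5, 0, 2) = (5, 3, -5).

(5, 3, -5)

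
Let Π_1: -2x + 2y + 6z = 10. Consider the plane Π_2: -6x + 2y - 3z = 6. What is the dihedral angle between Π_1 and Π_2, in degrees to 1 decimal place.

87.5

cos θ = |n₁·n₂| / (|n₁||n₂|) = |-2| / (√44 · √49).
θ = arccos(0.04307) ≈ 87.5°.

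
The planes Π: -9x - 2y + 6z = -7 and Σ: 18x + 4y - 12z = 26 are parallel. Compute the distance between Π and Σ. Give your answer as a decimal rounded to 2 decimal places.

0.55

Rescale Σ by 1/(-2): -9x - 2y + 6z = -13. Then distance = |-7 − (-13)| / √121 ≈ 0.55.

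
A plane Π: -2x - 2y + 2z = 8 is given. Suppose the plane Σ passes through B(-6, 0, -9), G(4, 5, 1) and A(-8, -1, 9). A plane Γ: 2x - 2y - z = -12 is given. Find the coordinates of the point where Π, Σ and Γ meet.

(-2, 2, 4)

BG = (10, 5, 10), BA = (-2, -1, 18); a normal to Σ is BG × BA = (100, -200, 0).
Using B: Σ has equation 100x - 200y = -600.
Solving the 3×3 linear system -2x - 2y + 2z = 8, 100x - 200y = -600, 2x - 2y - z = -12 (e.g. by elimination or Cramer's rule, determinant = -200) gives (-2, 2, 4).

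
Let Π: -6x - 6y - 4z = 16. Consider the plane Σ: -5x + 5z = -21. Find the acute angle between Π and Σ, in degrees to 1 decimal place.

81.3

cos θ = |n₁·n₂| / (|n₁||n₂|) = |10| / (√88 · √50).
θ = arccos(0.15076) ≈ 81.3°.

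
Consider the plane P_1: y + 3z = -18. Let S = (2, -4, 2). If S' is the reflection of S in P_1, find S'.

(2, -8, -10)

λ = (n·S − d)/|n|² = (2 − (-18))/10 = 2.
Reflection = S − 2λn = (2, -4, 2) − 4·(0, 1, 3) = (2, -8, -10).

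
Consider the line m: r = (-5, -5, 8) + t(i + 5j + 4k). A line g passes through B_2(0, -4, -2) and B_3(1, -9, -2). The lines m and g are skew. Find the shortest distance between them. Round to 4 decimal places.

8.9806

A direction vector for g is B_3 − B_2 = (1, -5, 0).
Common perpendicular direction n = (1, 5, 4) × (1, -5, 0) = (20, 4, -10).
With w = (0, -4, -2) − (-5, -5, 8) = (5, 1, -10), w · n = 204.
Distance = |w · n| / |n| = |204| / √516 ≈ 8.9806.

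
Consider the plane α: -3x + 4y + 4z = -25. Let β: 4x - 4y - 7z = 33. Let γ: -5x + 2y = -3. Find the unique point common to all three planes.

(-1, -4, -3)

Solving the 3×3 linear system -3x + 4y + 4z = -25, 4x - 4y - 7z = 33, -5x + 2y = -3 (e.g. by elimination or Cramer's rule, determinant = 50) gives (-1, -4, -3).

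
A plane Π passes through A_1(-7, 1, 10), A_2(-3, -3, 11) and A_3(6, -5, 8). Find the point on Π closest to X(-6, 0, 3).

(-4, 3, 7)

A_1A_2 = (4, -4, 1), A_1A_3 = (13, -6, -2); a normal to Π is A_1A_2 × A_1A_3 = (14, 21, 28).
Using A_1: Π has equation 14x + 21y + 28z = 203.
Foot = X − λn with λ = (n·X − d)/|n|² = (0 − 203)/1421 = -1/7.
Foot = (-6, 0, 3) − (-1/7)·(14, 21, 28) = (-4, 3, 7).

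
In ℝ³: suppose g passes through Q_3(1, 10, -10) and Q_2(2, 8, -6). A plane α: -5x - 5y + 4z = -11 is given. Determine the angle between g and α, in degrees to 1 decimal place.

A direction vector for g is Q_2 − Q_3 = (1, -2, 4).
sin θ = |n·v| / (|n||v|) = |21| / (√66 · √21) = 0.56408.
θ ≈ 34.3°.

34.3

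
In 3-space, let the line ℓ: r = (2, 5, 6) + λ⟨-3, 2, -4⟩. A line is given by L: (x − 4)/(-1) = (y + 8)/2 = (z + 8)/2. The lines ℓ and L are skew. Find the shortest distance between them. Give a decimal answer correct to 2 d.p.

3.10

L has direction (-1, 2, 2) through (4, -8, -8).
Common perpendicular direction n = (-3, 2, -4) × (-1, 2, 2) = (12, 10, -4).
With w = (4, -8, -8) − (2, 5, 6) = (2, -13, -14), w · n = -50.
Distance = |w · n| / |n| = |-50| / √260 ≈ 3.10.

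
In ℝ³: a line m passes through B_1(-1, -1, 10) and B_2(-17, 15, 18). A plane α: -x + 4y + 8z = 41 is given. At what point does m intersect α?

A direction vector for m is B_2 − B_1 = (-16, 16, 8).
Substitute r = (-1, -1, 10) + t(-16, 16, 8) into the plane: 77 + 144t = 41, so t = -1/4.
Intersection: (-1, -1, 10) + (-1/4)·(-16, 16, 8) = (3, -5, 8).

(3, -5, 8)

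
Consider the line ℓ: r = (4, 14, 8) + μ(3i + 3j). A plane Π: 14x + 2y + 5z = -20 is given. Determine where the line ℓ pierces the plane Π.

Substitute r = (4, 14, 8) + t(3, 3, 0) into the plane: 124 + 48t = -20, so t = -3.
Intersection: (4, 14, 8) + (-3)·(3, 3, 0) = (-5, 5, 8).

(-5, 5, 8)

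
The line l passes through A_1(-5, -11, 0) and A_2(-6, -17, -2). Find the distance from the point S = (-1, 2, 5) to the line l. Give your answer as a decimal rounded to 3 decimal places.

1.887

A direction vector for l is A_2 − A_1 = (-1, -6, -2).
Taking (-5, -11, 0) on l with direction v = (-1, -6, -2): w = S − (-5, -11, 0) = (4, 13, 5), and w × v = (4, 3, -11).
Distance = |w × v| / |v| = √146 / √41 ≈ 1.887.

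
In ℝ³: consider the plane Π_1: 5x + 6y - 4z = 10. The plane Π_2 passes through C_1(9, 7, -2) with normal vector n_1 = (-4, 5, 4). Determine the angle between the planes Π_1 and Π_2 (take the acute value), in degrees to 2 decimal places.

84.80

Π_2: n_1·r = n_1·C_1 gives -4x + 5y + 4z = -9.
cos θ = |n₁·n₂| / (|n₁||n₂|) = |-6| / (√77 · √57).
θ = arccos(0.09057) ≈ 84.80°.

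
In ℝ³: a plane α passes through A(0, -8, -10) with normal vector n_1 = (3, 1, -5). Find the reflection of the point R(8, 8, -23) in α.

(-10, 2, 7)

α: n_1·r = n_1·A gives 3x + y - 5z = 42.
λ = (n·R − d)/|n|² = (147 − 42)/35 = 3.
Reflection = R − 2λn = (8, 8, -23) − 6·(3, 1, -5) = (-10, 2, 7).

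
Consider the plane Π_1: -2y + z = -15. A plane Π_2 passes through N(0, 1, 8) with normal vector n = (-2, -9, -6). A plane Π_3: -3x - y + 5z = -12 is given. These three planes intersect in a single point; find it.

(0, 7, -1)

Π_2: n·r = n·N gives -2x - 9y - 6z = -57.
Solving the 3×3 linear system -2y + z = -15, -2x - 9y - 6z = -57, -3x - y + 5z = -12 (e.g. by elimination or Cramer's rule, determinant = -81) gives (0, 7, -1).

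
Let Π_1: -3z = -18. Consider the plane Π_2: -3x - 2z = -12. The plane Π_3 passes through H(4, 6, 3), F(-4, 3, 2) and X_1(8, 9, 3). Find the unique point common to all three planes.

(0, -6, 6)

HF = (-8, -3, -1), HX_1 = (4, 3, 0); a normal to Π_3 is HF × HX_1 = (3, -4, -12).
Using H: Π_3 has equation 3x - 4y - 12z = -48.
Solving the 3×3 linear system -3z = -18, -3x - 2z = -12, 3x - 4y - 12z = -48 (e.g. by elimination or Cramer's rule, determinant = -36) gives (0, -6, 6).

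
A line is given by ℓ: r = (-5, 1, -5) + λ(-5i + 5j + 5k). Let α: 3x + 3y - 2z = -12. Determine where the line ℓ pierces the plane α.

Substitute r = (-5, 1, -5) + t(-5, 5, 5) into the plane: -2 + (-10)t = -12, so t = 1.
Intersection: (-5, 1, -5) + 1·(-5, 5, 5) = (-10, 6, 0).

(-10, 6, 0)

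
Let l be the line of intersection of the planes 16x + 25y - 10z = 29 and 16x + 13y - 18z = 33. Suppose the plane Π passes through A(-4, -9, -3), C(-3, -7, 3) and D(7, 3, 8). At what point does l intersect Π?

Direction of l: (16, 25, -10) × (16, 13, -18) = (-320, 128, -192).
A point on l: solving the two plane equations with x = -11 gives (-11, 5, -8).
AC = (1, 2, 6), AD = (11, 12, 11); a normal to Π is AC × AD = (-50, 55, -10).
Using A: Π has equation -50x + 55y - 10z = -265.
Substitute r = (-11, 5, -8) + t(-320, 128, -192) into the plane: 905 + 24960t = -265, so t = -3/64.
Intersection: (-11, 5, -8) + (-3/64)·(-320, 128, -192) = (4, -1, 1).

(4, -1, 1)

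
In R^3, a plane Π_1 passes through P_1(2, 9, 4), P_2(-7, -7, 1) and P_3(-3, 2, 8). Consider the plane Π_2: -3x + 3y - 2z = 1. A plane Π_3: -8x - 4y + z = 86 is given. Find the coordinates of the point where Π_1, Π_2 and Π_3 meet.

(-7, -8, -2)

P_1P_2 = (-9, -16, -3), P_1P_3 = (-5, -7, 4); a normal to Π_1 is P_1P_2 × P_1P_3 = (-85, 51, -17).
Using P_1: Π_1 has equation -85x + 51y - 17z = 221.
Solving the 3×3 linear system -85x + 51y - 17z = 221, -3x + 3y - 2z = 1, -8x - 4y + z = 86 (e.g. by elimination or Cramer's rule, determinant = 782) gives (-7, -8, -2).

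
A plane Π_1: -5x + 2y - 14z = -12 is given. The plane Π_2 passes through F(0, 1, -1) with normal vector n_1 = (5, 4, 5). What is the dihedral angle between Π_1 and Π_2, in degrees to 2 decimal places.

44.44

Π_2: n_1·r = n_1·F gives 5x + 4y + 5z = -1.
cos θ = |n₁·n₂| / (|n₁||n₂|) = |-87| / (√225 · √66).
θ = arccos(0.71393) ≈ 44.44°.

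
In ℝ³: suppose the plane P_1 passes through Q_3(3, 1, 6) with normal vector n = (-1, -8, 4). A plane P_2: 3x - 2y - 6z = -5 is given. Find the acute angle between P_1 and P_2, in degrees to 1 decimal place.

79.9

P_1: n·r = n·Q_3 gives -x - 8y + 4z = 13.
cos θ = |n₁·n₂| / (|n₁||n₂|) = |-11| / (√81 · √49).
θ = arccos(0.17460) ≈ 79.9°.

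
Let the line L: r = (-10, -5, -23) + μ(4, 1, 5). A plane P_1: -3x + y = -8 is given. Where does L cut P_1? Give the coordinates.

(2, -2, -8)

Substitute r = (-10, -5, -23) + t(4, 1, 5) into the plane: 25 + (-11)t = -8, so t = 3.
Intersection: (-10, -5, -23) + 3·(4, 1, 5) = (2, -2, -8).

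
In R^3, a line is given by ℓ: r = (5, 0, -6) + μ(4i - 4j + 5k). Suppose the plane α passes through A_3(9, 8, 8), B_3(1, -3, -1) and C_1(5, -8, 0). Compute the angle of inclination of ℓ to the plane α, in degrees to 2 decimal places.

22.92

A_3B_3 = (-8, -11, -9), A_3C_1 = (-4, -16, -8); a normal to α is A_3B_3 × A_3C_1 = (-56, -28, 84).
Using A_3: α has equation -56x - 28y + 84z = -56.
sin θ = |n·v| / (|n||v|) = |308| / (√10976 · √57) = 0.38940.
θ ≈ 22.92°.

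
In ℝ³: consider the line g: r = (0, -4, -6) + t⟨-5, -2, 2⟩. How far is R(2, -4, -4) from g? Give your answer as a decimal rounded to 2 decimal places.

Taking (0, -4, -6) on g with direction v = (-5, -2, 2): w = R − (0, -4, -6) = (2, 0, 2), and w × v = (4, -14, -4).
Distance = |w × v| / |v| = √228 / √33 ≈ 2.63.

2.63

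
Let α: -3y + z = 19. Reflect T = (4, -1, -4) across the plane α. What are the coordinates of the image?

(4, -13, 0)

λ = (n·T − d)/|n|² = (-1 − 19)/10 = -2.
Reflection = T − 2λn = (4, -1, -4) − (-4)·(0, -3, 1) = (4, -13, 0).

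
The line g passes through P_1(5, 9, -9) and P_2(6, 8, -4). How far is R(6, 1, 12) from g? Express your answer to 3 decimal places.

A direction vector for g is P_2 − P_1 = (1, -1, 5).
Taking (5, 9, -9) on g with direction v = (1, -1, 5): w = R − (5, 9, -9) = (1, -8, 21), and w × v = (-19, 16, 7).
Distance = |w × v| / |v| = √666 / √27 ≈ 4.967.

4.967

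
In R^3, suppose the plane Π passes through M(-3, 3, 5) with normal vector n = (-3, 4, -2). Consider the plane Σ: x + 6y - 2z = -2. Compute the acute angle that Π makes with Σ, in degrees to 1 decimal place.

43.5

Π: n·r = n·M gives -3x + 4y - 2z = 11.
cos θ = |n₁·n₂| / (|n₁||n₂|) = |25| / (√29 · √41).
θ = arccos(0.72502) ≈ 43.5°.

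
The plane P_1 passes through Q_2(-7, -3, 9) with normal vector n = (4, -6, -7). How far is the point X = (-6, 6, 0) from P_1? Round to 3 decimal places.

1.294

P_1: n·r = n·Q_2 gives 4x - 6y - 7z = -73.
n·X − d = (4)·(-6) + (-6)·(6) + (-7)·(0) − (-73) = 13; |n| = √101.
Distance = |13| / √101 = 13/√101 ≈ 1.294.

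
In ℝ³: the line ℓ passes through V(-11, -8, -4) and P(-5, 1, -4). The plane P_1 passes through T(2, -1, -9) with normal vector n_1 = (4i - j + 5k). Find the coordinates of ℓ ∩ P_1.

A direction vector for ℓ is P − V = (6, 9, 0).
P_1: n_1·r = n_1·T gives 4x - y + 5z = -36.
Substitute r = (-11, -8, -4) + t(6, 9, 0) into the plane: -56 + 15t = -36, so t = 4/3.
Intersection: (-11, -8, -4) + (4/3)·(6, 9, 0) = (-3, 4, -4).

(-3, 4, -4)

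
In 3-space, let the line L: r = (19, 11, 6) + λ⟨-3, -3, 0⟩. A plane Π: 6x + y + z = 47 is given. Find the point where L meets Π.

Substitute r = (19, 11, 6) + t(-3, -3, 0) into the plane: 131 + (-21)t = 47, so t = 4.
Intersection: (19, 11, 6) + 4·(-3, -3, 0) = (7, -1, 6).

(7, -1, 6)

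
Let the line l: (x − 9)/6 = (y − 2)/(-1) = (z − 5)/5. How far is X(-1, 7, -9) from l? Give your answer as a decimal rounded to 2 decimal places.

l has direction (6, -1, 5) through (9, 2, 5).
Taking (9, 2, 5) on l with direction v = (6, -1, 5): w = X − (9, 2, 5) = (-10, 5, -14), and w × v = (11, -34, -20).
Distance = |w × v| / |v| = √1677 / √62 ≈ 5.20.

5.20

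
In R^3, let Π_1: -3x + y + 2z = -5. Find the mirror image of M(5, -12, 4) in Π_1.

λ = (n·M − d)/|n|² = (-19 − (-5))/14 = -1.
Reflection = M − 2λn = (5, -12, 4) − (-2)·(-3, 1, 2) = (-1, -10, 8).

(-1, -10, 8)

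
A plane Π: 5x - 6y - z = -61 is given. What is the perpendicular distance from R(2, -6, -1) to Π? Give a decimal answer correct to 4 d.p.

13.7160

n·R − d = (5)·(2) + (-6)·(-6) + (-1)·(-1) − (-61) = 108; |n| = √62.
Distance = |108| / √62 = 108/√62 ≈ 13.7160.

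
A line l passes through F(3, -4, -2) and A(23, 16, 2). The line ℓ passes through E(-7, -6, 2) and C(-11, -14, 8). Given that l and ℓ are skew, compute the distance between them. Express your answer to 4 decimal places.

A direction vector for l is A − F = (20, 20, 4).
A direction vector for ℓ is C − E = (-4, -8, 6).
Common perpendicular direction n = (20, 20, 4) × (-4, -8, 6) = (152, -136, -80).
With w = (-7, -6, 2) − (3, -4, -2) = (-10, -2, 4), w · n = -1568.
Distance = |w · n| / |n| = |-1568| / √48000 ≈ 7.1569.

7.1569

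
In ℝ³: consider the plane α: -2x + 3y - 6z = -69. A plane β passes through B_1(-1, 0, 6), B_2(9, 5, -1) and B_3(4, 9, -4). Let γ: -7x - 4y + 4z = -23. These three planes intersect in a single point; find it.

B_1B_2 = (10, 5, -7), B_1B_3 = (5, 9, -10); a normal to β is B_1B_2 × B_1B_3 = (13, 65, 65).
Using B_1: β has equation 13x + 65y + 65z = 377.
Solving the 3×3 linear system -2x + 3y - 6z = -69, 13x + 65y + 65z = 377, -7x - 4y + 4z = -23 (e.g. by elimination or Cramer's rule, determinant = -4979) gives (9, -3, 7).

(9, -3, 7)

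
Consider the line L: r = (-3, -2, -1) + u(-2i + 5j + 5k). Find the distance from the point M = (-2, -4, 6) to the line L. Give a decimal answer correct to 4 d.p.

Taking (-3, -2, -1) on L with direction v = (-2, 5, 5): w = M − (-3, -2, -1) = (1, -2, 7), and w × v = (-45, -19, 1).
Distance = |w × v| / |v| = √2387 / √54 ≈ 6.6486.

6.6486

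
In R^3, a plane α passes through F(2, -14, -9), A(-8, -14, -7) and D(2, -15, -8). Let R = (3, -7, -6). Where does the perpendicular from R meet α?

FA = (-10, 0, 2), FD = (0, -1, 1); a normal to α is FA × FD = (2, 10, 10).
Using F: α has equation 2x + 10y + 10z = -226.
Foot = R − λn with λ = (n·R − d)/|n|² = (-124 − (-226))/204 = 1/2.
Foot = (3, -7, -6) − (1/2)·(2, 10, 10) = (2, -12, -11).

(2, -12, -11)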